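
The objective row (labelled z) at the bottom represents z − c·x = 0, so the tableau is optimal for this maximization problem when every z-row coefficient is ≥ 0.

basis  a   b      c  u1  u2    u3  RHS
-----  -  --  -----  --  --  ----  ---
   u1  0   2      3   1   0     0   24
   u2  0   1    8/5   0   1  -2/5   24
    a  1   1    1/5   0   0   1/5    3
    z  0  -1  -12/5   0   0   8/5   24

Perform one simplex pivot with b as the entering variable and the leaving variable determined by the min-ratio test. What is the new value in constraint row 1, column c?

Ratio test on column b — row 1: 24/2 = 12; row 2: 24/1 = 24; row 3: 3/1 = 3. Minimum is 3 at row 3 (a leaves); pivot element 1.
Divide row 3 by 1; eliminate column b from the other rows.
Row 1 update in column c: 3 − 2·(1/5) = 13/5.

13/5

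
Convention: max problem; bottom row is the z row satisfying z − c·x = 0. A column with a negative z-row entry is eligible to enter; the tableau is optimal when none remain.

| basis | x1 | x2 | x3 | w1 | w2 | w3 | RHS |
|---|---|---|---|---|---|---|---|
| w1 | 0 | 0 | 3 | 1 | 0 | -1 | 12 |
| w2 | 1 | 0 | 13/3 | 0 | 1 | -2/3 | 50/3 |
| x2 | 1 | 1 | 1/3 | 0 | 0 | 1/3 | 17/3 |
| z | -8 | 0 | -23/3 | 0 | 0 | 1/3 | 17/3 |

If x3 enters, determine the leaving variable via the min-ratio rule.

Column x3 entries and ratios — w1: 12/3 = 4; w2: (50/3)/(13/3) = 50/13; x2: (17/3)/(1/3) = 17.
Smallest ratio is 50/13 in the row of w2, so w2 leaves.

w2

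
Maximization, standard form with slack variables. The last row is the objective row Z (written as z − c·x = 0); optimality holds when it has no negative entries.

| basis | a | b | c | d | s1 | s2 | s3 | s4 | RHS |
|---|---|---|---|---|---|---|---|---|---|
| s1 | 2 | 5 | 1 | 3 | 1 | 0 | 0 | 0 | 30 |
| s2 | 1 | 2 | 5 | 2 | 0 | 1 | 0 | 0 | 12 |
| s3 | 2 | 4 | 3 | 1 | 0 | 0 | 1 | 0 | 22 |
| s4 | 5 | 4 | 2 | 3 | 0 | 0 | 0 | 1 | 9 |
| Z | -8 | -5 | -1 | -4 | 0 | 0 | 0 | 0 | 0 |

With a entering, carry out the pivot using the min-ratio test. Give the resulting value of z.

72/5

Ratio test on column a — row 1: 30/2 = 15; row 2: 12/1 = 12; row 3: 22/2 = 11; row 4: 9/5 = 9/5. Minimum is 9/5 at row 4 (s4 leaves); pivot element 5.
Pivot on row 4; the Z-row RHS becomes 0 − (-8)·(9/5) = 72/5.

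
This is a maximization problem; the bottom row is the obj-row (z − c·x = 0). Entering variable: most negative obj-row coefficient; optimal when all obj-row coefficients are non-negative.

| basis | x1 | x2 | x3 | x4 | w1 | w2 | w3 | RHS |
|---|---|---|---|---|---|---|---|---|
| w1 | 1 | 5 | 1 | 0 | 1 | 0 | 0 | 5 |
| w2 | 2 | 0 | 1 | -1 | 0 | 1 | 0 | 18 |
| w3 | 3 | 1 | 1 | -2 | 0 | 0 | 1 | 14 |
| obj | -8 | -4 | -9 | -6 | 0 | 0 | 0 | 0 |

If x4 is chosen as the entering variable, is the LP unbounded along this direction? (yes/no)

yes

Every constraint-row entry in column x4 is ≤ 0, so increasing x4 is unbounded.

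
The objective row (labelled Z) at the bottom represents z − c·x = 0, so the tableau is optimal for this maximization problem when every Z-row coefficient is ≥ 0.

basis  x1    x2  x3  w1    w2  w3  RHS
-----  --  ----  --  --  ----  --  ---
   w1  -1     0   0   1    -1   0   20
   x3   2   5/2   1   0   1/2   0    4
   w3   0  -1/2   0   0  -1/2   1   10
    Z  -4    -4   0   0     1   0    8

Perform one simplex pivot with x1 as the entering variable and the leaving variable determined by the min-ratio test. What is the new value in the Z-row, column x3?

Ratio test on column x1 — row 1: entry -1 ≤ 0; row 2: 4/2 = 2; row 3: entry 0 ≤ 0. Minimum is 2 at row 2 (x3 leaves); pivot element 2.
Divide row 2 by 2; eliminate column x1 from the other rows.
Z-row update in column x3: 0 − (-4)·(1/2) = 2.

2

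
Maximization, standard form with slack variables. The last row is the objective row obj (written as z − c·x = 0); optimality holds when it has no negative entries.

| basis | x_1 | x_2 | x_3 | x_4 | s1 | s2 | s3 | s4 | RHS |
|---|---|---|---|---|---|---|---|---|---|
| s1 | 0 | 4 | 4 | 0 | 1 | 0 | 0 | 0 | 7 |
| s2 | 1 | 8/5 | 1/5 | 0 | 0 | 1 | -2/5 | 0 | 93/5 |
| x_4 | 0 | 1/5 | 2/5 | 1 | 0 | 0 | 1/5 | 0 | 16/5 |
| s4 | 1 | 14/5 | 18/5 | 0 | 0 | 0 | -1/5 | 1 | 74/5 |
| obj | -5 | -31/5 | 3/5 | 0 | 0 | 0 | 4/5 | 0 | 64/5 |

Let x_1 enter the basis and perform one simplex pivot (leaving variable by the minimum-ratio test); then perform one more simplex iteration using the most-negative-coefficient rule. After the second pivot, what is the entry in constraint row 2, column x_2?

Ratio test on column x_1 — row 1: entry 0 ≤ 0; row 2: (93/5)/1 = 93/5; row 3: entry 0 ≤ 0; row 4: (74/5)/1 = 74/5. Minimum is 74/5 at row 4 (s4 leaves); pivot element 1.
Divide row 4 by 1; eliminate column x_1 from the other rows.
Second iteration: most negative obj-row entry is -1/5 in column s3, so s3 enters.
Ratio test on column s3 — row 1: entry 0 ≤ 0; row 2: entry -1/5 ≤ 0; row 3: (16/5)/(1/5) = 16; row 4: entry -1/5 ≤ 0. Minimum is 16 at row 3 (x_4 leaves); pivot element 1/5.
Divide row 3 by 1/5; eliminate column s3 from the other rows.
After both pivots, the entry at constraint row 2, column x_2 is -1.

-1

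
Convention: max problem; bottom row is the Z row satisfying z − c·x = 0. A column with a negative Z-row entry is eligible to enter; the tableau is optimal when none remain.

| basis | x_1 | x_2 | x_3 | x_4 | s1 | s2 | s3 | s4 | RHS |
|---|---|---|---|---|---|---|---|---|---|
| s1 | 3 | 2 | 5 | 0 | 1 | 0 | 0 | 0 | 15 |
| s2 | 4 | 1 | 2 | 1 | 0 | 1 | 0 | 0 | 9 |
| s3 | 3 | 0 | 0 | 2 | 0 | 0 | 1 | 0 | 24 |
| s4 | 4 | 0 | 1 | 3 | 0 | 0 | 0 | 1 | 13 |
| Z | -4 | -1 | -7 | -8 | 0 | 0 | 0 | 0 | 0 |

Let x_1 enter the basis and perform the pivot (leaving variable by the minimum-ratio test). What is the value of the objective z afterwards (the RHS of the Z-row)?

Ratio test on column x_1 — row 1: 15/3 = 5; row 2: 9/4 = 9/4; row 3: 24/3 = 8; row 4: 13/4 = 13/4. Minimum is 9/4 at row 2 (s2 leaves); pivot element 4.
Pivot on row 2; the Z-row RHS becomes 0 − (-4)·(9/4) = 9.

9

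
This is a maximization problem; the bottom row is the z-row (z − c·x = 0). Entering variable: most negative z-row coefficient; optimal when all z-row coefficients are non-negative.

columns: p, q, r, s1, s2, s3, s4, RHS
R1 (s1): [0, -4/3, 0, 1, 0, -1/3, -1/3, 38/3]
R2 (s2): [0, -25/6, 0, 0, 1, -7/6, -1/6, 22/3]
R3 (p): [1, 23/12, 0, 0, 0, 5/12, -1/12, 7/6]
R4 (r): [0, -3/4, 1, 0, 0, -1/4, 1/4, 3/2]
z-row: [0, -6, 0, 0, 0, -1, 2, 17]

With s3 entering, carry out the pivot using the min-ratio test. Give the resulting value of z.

Ratio test on column s3 — row 1: entry -1/3 ≤ 0; row 2: entry -7/6 ≤ 0; row 3: (7/6)/(5/12) = 14/5; row 4: entry -1/4 ≤ 0. Minimum is 14/5 at row 3 (p leaves); pivot element 5/12.
Pivot on row 3; the z-row RHS becomes 17 − (-1)·(14/5) = 99/5.

99/5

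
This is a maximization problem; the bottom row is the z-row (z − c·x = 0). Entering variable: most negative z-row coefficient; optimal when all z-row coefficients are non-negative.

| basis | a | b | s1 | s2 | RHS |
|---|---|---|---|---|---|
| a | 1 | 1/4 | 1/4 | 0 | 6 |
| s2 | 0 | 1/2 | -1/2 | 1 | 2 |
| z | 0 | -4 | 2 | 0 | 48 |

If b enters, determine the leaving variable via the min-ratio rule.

Column b entries and ratios — a: 6/(1/4) = 24; s2: 2/(1/2) = 4.
Smallest ratio is 4 in the row of s2, so s2 leaves.

s2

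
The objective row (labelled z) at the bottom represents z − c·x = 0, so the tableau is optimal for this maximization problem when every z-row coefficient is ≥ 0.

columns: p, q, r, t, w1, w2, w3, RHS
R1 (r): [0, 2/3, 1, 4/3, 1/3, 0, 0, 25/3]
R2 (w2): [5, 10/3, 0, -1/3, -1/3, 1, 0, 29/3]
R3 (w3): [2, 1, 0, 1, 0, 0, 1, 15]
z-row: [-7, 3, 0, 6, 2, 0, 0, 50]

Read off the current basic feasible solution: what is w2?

w2 is basic (row 2); its value is the RHS of that row, 29/3.

29/3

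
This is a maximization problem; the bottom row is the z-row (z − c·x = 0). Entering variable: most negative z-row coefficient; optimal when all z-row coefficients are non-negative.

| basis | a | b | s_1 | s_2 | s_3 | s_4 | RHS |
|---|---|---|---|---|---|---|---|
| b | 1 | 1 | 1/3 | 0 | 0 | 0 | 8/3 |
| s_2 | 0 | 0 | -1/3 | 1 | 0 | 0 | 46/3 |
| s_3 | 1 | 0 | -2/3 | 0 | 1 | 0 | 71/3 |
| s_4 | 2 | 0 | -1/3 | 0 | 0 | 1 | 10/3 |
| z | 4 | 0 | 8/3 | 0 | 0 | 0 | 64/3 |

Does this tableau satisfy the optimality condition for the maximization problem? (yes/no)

yes

Every z-row coefficient is ≥ 0, so the tableau is optimal.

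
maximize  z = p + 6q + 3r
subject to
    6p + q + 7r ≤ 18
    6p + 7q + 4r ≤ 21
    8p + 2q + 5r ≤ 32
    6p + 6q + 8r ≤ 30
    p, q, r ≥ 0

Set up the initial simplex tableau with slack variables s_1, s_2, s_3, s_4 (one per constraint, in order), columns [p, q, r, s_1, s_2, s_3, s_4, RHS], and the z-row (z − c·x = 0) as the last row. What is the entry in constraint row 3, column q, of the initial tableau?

Constraint 3 has coefficient 2 on q.

2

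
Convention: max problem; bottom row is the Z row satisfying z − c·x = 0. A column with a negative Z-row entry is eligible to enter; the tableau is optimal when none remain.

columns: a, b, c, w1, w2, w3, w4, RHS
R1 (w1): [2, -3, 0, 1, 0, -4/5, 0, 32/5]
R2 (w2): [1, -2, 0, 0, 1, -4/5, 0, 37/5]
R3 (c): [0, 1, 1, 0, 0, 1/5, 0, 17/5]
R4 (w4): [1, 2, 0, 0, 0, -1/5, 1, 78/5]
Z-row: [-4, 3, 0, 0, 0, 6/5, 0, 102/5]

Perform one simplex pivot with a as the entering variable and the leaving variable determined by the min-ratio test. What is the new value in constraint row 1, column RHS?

Ratio test on column a — row 1: (32/5)/2 = 16/5; row 2: (37/5)/1 = 37/5; row 3: entry 0 ≤ 0; row 4: (78/5)/1 = 78/5. Minimum is 16/5 at row 1 (w1 leaves); pivot element 2.
Divide row 1 by 2; eliminate column a from the other rows.
In the new row 1, the RHS entry is the old entry divided by the pivot: (32/5)/2 = 16/5.

16/5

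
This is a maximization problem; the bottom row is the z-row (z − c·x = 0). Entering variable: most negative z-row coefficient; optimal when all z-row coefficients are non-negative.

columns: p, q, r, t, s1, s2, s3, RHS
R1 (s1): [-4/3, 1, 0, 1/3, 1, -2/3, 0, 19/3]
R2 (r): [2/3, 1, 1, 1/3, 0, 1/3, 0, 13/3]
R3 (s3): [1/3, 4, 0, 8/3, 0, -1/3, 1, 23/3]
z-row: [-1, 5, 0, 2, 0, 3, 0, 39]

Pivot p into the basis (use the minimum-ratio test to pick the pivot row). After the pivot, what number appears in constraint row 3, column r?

Ratio test on column p — row 1: entry -4/3 ≤ 0; row 2: (13/3)/(2/3) = 13/2; row 3: (23/3)/(1/3) = 23. Minimum is 13/2 at row 2 (r leaves); pivot element 2/3.
Divide row 2 by 2/3; eliminate column p from the other rows.
Row 3 update in column r: 0 − (1/3)·(3/2) = -1/2.

-1/2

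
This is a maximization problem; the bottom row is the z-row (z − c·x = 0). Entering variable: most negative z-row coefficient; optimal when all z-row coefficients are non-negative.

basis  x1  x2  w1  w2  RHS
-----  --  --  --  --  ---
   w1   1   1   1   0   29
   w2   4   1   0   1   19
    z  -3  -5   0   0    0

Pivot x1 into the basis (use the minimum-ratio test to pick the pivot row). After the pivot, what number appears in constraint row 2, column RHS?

19/4

Ratio test on column x1 — row 1: 29/1 = 29; row 2: 19/4 = 19/4. Minimum is 19/4 at row 2 (w2 leaves); pivot element 4.
Divide row 2 by 4; eliminate column x1 from the other rows.
In the new row 2, the RHS entry is the old entry divided by the pivot: 19/4 = 19/4.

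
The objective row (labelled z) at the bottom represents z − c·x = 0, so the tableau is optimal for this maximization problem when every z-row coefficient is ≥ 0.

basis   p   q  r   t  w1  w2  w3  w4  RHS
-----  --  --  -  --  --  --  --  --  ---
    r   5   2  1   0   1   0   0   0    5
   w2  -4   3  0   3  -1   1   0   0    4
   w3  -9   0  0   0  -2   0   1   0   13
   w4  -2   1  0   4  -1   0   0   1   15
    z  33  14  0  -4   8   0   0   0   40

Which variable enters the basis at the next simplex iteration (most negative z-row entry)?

Negative z-row entries: t: -4.
The most negative is -4 in column t, so t enters.

t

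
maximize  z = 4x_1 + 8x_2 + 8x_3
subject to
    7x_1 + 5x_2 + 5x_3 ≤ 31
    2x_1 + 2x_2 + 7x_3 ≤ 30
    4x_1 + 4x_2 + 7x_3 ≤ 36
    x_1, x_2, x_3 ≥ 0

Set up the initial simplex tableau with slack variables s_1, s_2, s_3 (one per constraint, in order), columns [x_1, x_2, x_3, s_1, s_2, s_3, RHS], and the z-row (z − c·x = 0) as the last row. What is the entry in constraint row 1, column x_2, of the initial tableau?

Constraint 1 has coefficient 5 on x_2.

5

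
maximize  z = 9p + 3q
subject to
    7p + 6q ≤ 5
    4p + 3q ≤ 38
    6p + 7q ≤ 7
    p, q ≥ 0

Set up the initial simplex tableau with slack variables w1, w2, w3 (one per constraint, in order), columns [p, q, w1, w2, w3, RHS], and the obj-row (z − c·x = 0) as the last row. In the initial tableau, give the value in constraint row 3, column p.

Constraint 3 has coefficient 6 on p.

6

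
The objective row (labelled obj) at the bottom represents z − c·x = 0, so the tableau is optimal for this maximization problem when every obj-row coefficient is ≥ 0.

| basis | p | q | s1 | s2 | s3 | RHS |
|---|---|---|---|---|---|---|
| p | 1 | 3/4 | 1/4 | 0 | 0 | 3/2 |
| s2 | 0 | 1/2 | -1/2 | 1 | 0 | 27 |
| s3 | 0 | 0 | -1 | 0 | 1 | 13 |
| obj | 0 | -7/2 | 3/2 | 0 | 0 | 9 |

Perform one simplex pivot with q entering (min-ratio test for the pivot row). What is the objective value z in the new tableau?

Ratio test on column q — row 1: (3/2)/(3/4) = 2; row 2: 27/(1/2) = 54; row 3: entry 0 ≤ 0. Minimum is 2 at row 1 (p leaves); pivot element 3/4.
Pivot on row 1; the obj-row RHS becomes 9 − (-7/2)·2 = 16.

16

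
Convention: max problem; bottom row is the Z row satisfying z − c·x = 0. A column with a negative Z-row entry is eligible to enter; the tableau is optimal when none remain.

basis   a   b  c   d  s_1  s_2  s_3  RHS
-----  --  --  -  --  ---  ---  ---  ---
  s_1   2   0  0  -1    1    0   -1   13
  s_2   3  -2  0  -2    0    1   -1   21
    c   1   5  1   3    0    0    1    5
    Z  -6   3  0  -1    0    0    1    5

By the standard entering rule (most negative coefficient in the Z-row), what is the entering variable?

Negative Z-row entries: a: -6, d: -1.
The most negative is -6 in column a, so a enters.

a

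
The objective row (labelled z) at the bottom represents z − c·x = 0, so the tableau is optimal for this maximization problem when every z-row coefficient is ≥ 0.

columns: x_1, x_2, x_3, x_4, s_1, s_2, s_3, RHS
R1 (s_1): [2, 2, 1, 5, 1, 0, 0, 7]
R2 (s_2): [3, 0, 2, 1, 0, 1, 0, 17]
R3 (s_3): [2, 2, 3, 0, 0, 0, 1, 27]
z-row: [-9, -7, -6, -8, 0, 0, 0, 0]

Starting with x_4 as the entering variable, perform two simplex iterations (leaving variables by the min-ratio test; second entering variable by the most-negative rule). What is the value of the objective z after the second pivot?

63/2

Ratio test on column x_4 — row 1: 7/5 = 7/5; row 2: 17/1 = 17; row 3: entry 0 ≤ 0. Minimum is 7/5 at row 1 (s_1 leaves); pivot element 5.
Pivot on row 1; the z-row RHS becomes 0 − (-8)·(7/5) = 56/5.
Next entering variable (most negative z-row entry -29/5): x_1.
Ratio test on column x_1 — row 1: (7/5)/(2/5) = 7/2; row 2: (78/5)/(13/5) = 6; row 3: 27/2 = 27/2. Minimum is 7/2 at row 1 (x_4 leaves); pivot element 2/5.
After the second pivot the z-row RHS is 56/5 − (-29/5)·(7/2) = 63/2.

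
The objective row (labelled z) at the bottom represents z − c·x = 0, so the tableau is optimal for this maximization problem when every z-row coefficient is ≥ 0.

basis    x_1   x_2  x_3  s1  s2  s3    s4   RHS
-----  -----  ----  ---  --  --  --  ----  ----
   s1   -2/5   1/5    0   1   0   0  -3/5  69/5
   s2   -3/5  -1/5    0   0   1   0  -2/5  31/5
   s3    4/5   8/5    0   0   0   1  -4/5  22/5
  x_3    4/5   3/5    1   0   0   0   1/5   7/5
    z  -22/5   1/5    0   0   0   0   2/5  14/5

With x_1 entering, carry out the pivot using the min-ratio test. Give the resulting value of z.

21/2

Ratio test on column x_1 — row 1: entry -2/5 ≤ 0; row 2: entry -3/5 ≤ 0; row 3: (22/5)/(4/5) = 11/2; row 4: (7/5)/(4/5) = 7/4. Minimum is 7/4 at row 4 (x_3 leaves); pivot element 4/5.
Pivot on row 4; the z-row RHS becomes 14/5 − (-22/5)·(7/4) = 21/2.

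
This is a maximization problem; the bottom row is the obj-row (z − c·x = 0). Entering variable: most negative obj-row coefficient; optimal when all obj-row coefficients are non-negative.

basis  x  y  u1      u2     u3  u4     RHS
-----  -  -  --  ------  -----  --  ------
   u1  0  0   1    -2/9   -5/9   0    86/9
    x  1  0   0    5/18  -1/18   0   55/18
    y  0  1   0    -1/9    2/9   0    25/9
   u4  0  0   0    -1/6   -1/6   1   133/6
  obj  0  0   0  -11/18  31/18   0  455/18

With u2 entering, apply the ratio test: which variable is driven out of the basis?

x

Column u2 entries and ratios — u1: -2/9 ≤ 0, skip; x: (55/18)/(5/18) = 11; y: -1/9 ≤ 0, skip; u4: -1/6 ≤ 0, skip.
Smallest ratio is 11 in the row of x, so x leaves.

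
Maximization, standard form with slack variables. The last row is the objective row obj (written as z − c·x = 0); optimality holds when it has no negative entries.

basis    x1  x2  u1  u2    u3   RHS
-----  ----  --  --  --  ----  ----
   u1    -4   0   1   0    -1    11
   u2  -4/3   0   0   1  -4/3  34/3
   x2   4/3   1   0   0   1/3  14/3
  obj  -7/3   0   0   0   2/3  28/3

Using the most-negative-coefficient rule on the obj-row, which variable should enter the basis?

x1

Negative obj-row entries: x1: -7/3.
The most negative is -7/3 in column x1, so x1 enters.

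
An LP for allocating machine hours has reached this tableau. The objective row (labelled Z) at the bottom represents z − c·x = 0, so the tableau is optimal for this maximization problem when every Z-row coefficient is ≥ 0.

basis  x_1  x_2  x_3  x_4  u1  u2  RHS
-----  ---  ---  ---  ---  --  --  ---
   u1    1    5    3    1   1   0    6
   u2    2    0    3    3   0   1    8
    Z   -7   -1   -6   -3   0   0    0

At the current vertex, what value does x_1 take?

0

x_1 is not in the basis, so in the current basic feasible solution x_1 = 0.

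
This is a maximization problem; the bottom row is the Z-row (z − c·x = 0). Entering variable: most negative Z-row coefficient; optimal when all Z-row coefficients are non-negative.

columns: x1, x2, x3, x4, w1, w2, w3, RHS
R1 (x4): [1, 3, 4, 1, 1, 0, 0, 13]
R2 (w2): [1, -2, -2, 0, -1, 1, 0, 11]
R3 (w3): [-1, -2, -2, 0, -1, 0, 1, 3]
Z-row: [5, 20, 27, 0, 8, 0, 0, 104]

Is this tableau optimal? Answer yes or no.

yes

Every Z-row coefficient is ≥ 0, so the tableau is optimal.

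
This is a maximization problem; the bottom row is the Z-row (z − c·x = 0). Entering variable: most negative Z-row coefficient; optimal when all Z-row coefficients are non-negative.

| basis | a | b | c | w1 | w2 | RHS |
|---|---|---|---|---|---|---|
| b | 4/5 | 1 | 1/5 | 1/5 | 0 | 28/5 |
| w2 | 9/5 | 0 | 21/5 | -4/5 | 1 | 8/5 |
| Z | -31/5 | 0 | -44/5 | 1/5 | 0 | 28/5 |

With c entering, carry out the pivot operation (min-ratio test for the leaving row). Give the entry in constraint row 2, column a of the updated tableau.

3/7

Ratio test on column c — row 1: (28/5)/(1/5) = 28; row 2: (8/5)/(21/5) = 8/21. Minimum is 8/21 at row 2 (w2 leaves); pivot element 21/5.
Divide row 2 by 21/5; eliminate column c from the other rows.
In the new row 2, the a entry is the old entry divided by the pivot: (9/5)/(21/5) = 3/7.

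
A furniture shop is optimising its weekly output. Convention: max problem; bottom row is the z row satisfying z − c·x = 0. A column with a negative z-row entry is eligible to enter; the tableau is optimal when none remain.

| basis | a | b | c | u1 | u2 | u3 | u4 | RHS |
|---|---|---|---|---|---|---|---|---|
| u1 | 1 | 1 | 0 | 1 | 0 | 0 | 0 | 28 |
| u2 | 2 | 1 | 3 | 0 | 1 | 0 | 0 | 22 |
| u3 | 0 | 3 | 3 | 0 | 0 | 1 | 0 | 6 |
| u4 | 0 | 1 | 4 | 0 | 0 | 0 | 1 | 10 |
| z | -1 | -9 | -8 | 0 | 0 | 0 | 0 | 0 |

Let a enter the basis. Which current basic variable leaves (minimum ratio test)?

Column a entries and ratios — u1: 28/1 = 28; u2: 22/2 = 11; u3: 0 ≤ 0, skip; u4: 0 ≤ 0, skip.
Smallest ratio is 11 in the row of u2, so u2 leaves.

u2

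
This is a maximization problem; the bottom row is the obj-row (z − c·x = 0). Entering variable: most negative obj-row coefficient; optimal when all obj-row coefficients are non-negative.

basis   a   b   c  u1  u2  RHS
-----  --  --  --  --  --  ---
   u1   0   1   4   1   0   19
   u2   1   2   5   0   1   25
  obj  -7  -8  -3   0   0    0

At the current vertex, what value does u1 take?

19

u1 is basic (row 1); its value is the RHS of that row, 19.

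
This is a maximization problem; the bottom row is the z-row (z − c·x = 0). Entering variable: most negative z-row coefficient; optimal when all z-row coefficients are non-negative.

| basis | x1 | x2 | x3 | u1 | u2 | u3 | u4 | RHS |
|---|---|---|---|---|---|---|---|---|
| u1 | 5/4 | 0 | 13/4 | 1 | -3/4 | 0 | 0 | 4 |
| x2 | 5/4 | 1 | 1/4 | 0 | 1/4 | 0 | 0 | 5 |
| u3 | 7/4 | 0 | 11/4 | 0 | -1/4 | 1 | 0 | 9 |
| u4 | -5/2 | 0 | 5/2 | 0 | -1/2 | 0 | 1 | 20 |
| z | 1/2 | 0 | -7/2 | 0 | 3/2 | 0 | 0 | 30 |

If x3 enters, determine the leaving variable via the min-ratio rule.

u1

Column x3 entries and ratios — u1: 4/(13/4) = 16/13; x2: 5/(1/4) = 20; u3: 9/(11/4) = 36/11; u4: 20/(5/2) = 8.
Smallest ratio is 16/13 in the row of u1, so u1 leaves.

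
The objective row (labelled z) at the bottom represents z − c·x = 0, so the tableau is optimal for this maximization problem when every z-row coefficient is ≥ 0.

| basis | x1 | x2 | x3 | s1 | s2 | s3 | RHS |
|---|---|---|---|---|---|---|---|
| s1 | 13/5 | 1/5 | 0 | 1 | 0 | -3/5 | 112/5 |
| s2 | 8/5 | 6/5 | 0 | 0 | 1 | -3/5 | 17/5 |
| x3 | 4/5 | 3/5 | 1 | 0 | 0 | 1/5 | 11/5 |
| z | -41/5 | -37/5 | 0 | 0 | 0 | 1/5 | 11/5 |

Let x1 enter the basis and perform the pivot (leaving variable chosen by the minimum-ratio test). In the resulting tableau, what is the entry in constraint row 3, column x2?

0

Ratio test on column x1 — row 1: (112/5)/(13/5) = 112/13; row 2: (17/5)/(8/5) = 17/8; row 3: (11/5)/(4/5) = 11/4. Minimum is 17/8 at row 2 (s2 leaves); pivot element 8/5.
Divide row 2 by 8/5; eliminate column x1 from the other rows.
Row 3 update in column x2: 3/5 − (4/5)·(3/4) = 0.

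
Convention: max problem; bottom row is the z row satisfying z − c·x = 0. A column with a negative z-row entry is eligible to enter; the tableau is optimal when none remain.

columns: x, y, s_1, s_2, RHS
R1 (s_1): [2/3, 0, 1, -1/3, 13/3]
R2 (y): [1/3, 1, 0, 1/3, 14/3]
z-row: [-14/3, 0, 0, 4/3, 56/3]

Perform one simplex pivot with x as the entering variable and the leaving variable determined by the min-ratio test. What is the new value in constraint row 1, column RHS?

13/2

Ratio test on column x — row 1: (13/3)/(2/3) = 13/2; row 2: (14/3)/(1/3) = 14. Minimum is 13/2 at row 1 (s_1 leaves); pivot element 2/3.
Divide row 1 by 2/3; eliminate column x from the other rows.
In the new row 1, the RHS entry is the old entry divided by the pivot: (13/3)/(2/3) = 13/2.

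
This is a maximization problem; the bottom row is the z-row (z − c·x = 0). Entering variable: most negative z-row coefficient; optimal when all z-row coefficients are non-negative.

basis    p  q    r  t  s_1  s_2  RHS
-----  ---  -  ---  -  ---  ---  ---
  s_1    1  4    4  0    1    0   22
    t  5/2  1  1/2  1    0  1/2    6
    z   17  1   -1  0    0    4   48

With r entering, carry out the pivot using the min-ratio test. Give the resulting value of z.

107/2

Ratio test on column r — row 1: 22/4 = 11/2; row 2: 6/(1/2) = 12. Minimum is 11/2 at row 1 (s_1 leaves); pivot element 4.
Pivot on row 1; the z-row RHS becomes 48 − (-1)·(11/2) = 107/2.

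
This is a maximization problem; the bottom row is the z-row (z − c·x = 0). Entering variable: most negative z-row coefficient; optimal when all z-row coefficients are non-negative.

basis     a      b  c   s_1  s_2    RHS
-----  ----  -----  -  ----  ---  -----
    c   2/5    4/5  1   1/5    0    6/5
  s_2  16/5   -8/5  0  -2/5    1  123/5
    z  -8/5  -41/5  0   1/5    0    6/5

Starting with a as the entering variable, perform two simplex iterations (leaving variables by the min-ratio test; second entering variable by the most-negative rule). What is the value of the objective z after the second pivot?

27/2

Ratio test on column a — row 1: (6/5)/(2/5) = 3; row 2: (123/5)/(16/5) = 123/16. Minimum is 3 at row 1 (c leaves); pivot element 2/5.
Pivot on row 1; the z-row RHS becomes 6/5 − (-8/5)·3 = 6.
Next entering variable (most negative z-row entry -5): b.
Ratio test on column b — row 1: 3/2 = 3/2; row 2: entry -8 ≤ 0. Minimum is 3/2 at row 1 (a leaves); pivot element 2.
After the second pivot the z-row RHS is 6 − (-5)·(3/2) = 27/2.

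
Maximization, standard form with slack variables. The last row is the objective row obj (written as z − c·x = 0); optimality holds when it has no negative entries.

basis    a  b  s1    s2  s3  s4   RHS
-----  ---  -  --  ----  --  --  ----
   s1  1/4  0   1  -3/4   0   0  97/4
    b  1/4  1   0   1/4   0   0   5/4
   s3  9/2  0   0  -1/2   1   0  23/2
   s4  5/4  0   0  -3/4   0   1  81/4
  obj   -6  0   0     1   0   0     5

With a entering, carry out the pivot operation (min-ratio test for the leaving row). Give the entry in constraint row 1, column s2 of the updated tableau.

-13/18

Ratio test on column a — row 1: (97/4)/(1/4) = 97; row 2: (5/4)/(1/4) = 5; row 3: (23/2)/(9/2) = 23/9; row 4: (81/4)/(5/4) = 81/5. Minimum is 23/9 at row 3 (s3 leaves); pivot element 9/2.
Divide row 3 by 9/2; eliminate column a from the other rows.
Row 1 update in column s2: -3/4 − (1/4)·(-1/9) = -13/18.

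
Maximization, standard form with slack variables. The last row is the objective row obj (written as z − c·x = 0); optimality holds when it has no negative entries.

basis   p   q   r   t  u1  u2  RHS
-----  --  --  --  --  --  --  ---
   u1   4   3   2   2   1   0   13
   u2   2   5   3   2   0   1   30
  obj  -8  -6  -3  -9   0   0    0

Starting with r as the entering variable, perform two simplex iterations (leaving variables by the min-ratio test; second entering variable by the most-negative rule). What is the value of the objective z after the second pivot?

Ratio test on column r — row 1: 13/2 = 13/2; row 2: 30/3 = 10. Minimum is 13/2 at row 1 (u1 leaves); pivot element 2.
Pivot on row 1; the obj-row RHS becomes 0 − (-3)·(13/2) = 39/2.
Next entering variable (most negative obj-row entry -6): t.
Ratio test on column t — row 1: (13/2)/1 = 13/2; row 2: entry -1 ≤ 0. Minimum is 13/2 at row 1 (r leaves); pivot element 1.
After the second pivot the obj-row RHS is 39/2 − (-6)·(13/2) = 117/2.

117/2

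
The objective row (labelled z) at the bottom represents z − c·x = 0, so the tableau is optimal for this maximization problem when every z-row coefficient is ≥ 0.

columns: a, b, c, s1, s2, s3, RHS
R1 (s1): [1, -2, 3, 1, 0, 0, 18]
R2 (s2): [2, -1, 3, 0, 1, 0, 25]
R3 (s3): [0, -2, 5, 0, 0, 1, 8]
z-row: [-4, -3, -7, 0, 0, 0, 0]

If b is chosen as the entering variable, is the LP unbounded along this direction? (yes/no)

yes

Every constraint-row entry in column b is ≤ 0, so increasing b is unbounded.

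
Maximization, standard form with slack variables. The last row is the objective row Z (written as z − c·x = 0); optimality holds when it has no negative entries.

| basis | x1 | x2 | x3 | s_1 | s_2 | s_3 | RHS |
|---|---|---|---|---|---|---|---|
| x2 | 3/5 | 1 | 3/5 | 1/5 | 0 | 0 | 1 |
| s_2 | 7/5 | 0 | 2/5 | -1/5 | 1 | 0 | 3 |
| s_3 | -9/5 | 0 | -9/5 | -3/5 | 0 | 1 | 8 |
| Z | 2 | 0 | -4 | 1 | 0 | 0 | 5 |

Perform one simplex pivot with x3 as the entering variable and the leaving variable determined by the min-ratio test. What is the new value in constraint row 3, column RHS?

11

Ratio test on column x3 — row 1: 1/(3/5) = 5/3; row 2: 3/(2/5) = 15/2; row 3: entry -9/5 ≤ 0. Minimum is 5/3 at row 1 (x2 leaves); pivot element 3/5.
Divide row 1 by 3/5; eliminate column x3 from the other rows.
Row 3 update in column RHS: 8 − (-9/5)·(5/3) = 11.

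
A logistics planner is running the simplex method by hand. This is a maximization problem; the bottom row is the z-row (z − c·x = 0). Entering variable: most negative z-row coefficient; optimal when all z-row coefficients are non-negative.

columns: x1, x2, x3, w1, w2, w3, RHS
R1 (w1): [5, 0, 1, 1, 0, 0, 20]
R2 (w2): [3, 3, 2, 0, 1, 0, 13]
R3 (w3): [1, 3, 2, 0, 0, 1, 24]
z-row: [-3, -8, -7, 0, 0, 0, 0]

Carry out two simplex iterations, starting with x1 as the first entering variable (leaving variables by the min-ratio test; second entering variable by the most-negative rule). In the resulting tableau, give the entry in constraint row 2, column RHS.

Ratio test on column x1 — row 1: 20/5 = 4; row 2: 13/3 = 13/3; row 3: 24/1 = 24. Minimum is 4 at row 1 (w1 leaves); pivot element 5.
Divide row 1 by 5; eliminate column x1 from the other rows.
Second iteration: most negative z-row entry is -8 in column x2, so x2 enters.
Ratio test on column x2 — row 1: entry 0 ≤ 0; row 2: 1/3 = 1/3; row 3: 20/3 = 20/3. Minimum is 1/3 at row 2 (w2 leaves); pivot element 3.
Divide row 2 by 3; eliminate column x2 from the other rows.
After both pivots, the entry at constraint row 2, column RHS is 1/3.

1/3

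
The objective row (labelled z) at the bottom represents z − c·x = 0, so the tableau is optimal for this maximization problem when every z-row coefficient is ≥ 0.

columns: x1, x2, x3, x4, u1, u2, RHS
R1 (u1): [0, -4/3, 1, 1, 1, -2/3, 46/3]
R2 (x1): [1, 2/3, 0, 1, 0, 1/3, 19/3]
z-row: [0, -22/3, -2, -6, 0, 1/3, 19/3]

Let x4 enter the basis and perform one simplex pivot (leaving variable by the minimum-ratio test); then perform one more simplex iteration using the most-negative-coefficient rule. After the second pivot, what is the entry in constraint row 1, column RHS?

Ratio test on column x4 — row 1: (46/3)/1 = 46/3; row 2: (19/3)/1 = 19/3. Minimum is 19/3 at row 2 (x1 leaves); pivot element 1.
Divide row 2 by 1; eliminate column x4 from the other rows.
Second iteration: most negative z-row entry is -10/3 in column x2, so x2 enters.
Ratio test on column x2 — row 1: entry -2 ≤ 0; row 2: (19/3)/(2/3) = 19/2. Minimum is 19/2 at row 2 (x4 leaves); pivot element 2/3.
Divide row 2 by 2/3; eliminate column x2 from the other rows.
After both pivots, the entry at constraint row 1, column RHS is 28.

28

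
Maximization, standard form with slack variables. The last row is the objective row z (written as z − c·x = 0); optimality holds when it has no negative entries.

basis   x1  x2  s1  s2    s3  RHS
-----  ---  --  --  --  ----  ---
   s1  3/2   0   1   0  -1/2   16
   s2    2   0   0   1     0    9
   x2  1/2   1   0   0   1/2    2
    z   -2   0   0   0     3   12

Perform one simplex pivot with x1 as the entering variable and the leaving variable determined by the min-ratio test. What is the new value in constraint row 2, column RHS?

1

Ratio test on column x1 — row 1: 16/(3/2) = 32/3; row 2: 9/2 = 9/2; row 3: 2/(1/2) = 4. Minimum is 4 at row 3 (x2 leaves); pivot element 1/2.
Divide row 3 by 1/2; eliminate column x1 from the other rows.
Row 2 update in column RHS: 9 − 2·4 = 1.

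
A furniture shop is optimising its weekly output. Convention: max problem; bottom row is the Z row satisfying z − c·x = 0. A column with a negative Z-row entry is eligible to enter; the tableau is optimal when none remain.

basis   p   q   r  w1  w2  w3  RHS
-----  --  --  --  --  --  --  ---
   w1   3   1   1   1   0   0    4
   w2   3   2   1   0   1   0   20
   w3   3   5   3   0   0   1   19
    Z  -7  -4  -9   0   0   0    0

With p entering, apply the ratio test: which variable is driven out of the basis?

w1

Column p entries and ratios — w1: 4/3 = 4/3; w2: 20/3 = 20/3; w3: 19/3 = 19/3.
Smallest ratio is 4/3 in the row of w1, so w1 leaves.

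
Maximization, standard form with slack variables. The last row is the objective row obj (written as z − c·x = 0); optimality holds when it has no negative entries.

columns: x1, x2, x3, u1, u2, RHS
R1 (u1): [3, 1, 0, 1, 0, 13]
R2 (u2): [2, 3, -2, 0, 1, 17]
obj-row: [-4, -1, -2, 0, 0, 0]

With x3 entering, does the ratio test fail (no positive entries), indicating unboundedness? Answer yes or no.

yes

Every constraint-row entry in column x3 is ≤ 0, so increasing x3 is unbounded.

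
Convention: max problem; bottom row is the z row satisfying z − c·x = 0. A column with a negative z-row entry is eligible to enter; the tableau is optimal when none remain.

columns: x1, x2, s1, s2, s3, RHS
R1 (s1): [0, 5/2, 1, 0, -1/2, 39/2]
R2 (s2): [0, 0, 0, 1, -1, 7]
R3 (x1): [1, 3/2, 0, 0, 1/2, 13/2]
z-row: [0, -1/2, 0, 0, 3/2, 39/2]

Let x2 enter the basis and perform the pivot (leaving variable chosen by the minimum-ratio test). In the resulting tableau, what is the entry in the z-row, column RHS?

65/3

Ratio test on column x2 — row 1: (39/2)/(5/2) = 39/5; row 2: entry 0 ≤ 0; row 3: (13/2)/(3/2) = 13/3. Minimum is 13/3 at row 3 (x1 leaves); pivot element 3/2.
Divide row 3 by 3/2; eliminate column x2 from the other rows.
z-row update in column RHS: 39/2 − (-1/2)·(13/3) = 65/3.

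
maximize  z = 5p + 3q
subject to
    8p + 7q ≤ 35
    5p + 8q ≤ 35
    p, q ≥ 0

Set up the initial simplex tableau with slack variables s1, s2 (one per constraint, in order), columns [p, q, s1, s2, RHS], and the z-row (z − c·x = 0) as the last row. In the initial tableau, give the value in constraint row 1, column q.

Constraint 1 has coefficient 7 on q.

7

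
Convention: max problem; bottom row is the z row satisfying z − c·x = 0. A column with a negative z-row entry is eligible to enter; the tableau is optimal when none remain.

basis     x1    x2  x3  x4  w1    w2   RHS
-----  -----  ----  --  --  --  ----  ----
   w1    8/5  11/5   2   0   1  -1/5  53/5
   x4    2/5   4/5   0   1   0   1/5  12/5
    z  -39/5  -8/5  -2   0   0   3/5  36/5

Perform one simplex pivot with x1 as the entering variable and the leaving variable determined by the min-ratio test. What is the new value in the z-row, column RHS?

54

Ratio test on column x1 — row 1: (53/5)/(8/5) = 53/8; row 2: (12/5)/(2/5) = 6. Minimum is 6 at row 2 (x4 leaves); pivot element 2/5.
Divide row 2 by 2/5; eliminate column x1 from the other rows.
z-row update in column RHS: 36/5 − (-39/5)·6 = 54.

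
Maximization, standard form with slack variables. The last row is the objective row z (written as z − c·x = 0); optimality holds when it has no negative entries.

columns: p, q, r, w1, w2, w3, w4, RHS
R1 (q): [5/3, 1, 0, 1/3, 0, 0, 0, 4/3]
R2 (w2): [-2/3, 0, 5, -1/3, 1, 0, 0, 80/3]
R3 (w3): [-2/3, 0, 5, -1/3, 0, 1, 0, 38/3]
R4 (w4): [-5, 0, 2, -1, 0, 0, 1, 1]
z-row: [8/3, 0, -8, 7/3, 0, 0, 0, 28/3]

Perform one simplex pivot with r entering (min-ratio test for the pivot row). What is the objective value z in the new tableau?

Ratio test on column r — row 1: entry 0 ≤ 0; row 2: (80/3)/5 = 16/3; row 3: (38/3)/5 = 38/15; row 4: 1/2 = 1/2. Minimum is 1/2 at row 4 (w4 leaves); pivot element 2.
Pivot on row 4; the z-row RHS becomes 28/3 − (-8)·(1/2) = 40/3.

40/3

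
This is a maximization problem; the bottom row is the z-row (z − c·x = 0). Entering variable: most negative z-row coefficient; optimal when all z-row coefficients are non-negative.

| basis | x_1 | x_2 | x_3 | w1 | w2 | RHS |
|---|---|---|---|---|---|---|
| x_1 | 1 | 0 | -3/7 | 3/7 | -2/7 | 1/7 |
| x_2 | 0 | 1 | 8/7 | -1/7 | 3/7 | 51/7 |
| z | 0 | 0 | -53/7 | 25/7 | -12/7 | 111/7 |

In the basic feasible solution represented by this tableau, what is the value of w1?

0

w1 is not in the basis, so in the current basic feasible solution w1 = 0.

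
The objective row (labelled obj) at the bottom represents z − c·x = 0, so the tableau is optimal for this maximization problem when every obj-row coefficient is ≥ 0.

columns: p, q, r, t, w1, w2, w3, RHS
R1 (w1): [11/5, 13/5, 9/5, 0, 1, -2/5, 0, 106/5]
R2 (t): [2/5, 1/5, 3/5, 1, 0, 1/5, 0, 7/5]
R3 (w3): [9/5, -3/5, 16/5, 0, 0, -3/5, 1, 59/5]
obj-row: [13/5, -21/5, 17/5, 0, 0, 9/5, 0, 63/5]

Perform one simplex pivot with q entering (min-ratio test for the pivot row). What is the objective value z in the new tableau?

Ratio test on column q — row 1: (106/5)/(13/5) = 106/13; row 2: (7/5)/(1/5) = 7; row 3: entry -3/5 ≤ 0. Minimum is 7 at row 2 (t leaves); pivot element 1/5.
Pivot on row 2; the obj-row RHS becomes 63/5 − (-21/5)·7 = 42.

42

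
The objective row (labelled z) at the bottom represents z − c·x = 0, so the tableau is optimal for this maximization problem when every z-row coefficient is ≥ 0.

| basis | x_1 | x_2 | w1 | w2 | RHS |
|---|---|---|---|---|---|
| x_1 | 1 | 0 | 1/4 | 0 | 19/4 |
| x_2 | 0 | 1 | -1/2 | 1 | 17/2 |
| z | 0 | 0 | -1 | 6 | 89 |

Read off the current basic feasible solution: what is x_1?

19/4

x_1 is basic (row 1); its value is the RHS of that row, 19/4.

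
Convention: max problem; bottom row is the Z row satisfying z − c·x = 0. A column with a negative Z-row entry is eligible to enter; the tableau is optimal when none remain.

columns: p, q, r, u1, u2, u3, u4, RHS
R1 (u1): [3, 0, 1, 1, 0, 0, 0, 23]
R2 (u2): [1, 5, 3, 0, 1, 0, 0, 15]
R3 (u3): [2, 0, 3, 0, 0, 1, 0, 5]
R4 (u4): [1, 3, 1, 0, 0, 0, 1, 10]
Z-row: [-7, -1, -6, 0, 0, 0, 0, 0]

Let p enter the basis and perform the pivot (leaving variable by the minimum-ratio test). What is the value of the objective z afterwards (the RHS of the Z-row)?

35/2

Ratio test on column p — row 1: 23/3 = 23/3; row 2: 15/1 = 15; row 3: 5/2 = 5/2; row 4: 10/1 = 10. Minimum is 5/2 at row 3 (u3 leaves); pivot element 2.
Pivot on row 3; the Z-row RHS becomes 0 − (-7)·(5/2) = 35/2.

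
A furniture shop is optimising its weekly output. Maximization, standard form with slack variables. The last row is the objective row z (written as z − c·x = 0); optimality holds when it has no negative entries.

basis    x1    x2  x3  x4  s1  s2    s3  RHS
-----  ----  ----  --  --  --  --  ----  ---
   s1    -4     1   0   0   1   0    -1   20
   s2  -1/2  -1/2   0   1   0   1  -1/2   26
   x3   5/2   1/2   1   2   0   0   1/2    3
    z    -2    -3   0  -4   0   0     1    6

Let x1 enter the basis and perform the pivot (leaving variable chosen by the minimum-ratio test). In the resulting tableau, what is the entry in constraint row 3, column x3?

2/5

Ratio test on column x1 — row 1: entry -4 ≤ 0; row 2: entry -1/2 ≤ 0; row 3: 3/(5/2) = 6/5. Minimum is 6/5 at row 3 (x3 leaves); pivot element 5/2.
Divide row 3 by 5/2; eliminate column x1 from the other rows.
In the new row 3, the x3 entry is the old entry divided by the pivot: 1/(5/2) = 2/5.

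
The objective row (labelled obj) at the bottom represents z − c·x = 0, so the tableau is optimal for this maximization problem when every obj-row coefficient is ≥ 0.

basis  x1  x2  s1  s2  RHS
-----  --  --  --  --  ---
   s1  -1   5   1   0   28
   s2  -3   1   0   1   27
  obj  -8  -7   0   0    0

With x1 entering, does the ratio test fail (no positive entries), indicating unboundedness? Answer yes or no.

yes

Every constraint-row entry in column x1 is ≤ 0, so increasing x1 is unbounded.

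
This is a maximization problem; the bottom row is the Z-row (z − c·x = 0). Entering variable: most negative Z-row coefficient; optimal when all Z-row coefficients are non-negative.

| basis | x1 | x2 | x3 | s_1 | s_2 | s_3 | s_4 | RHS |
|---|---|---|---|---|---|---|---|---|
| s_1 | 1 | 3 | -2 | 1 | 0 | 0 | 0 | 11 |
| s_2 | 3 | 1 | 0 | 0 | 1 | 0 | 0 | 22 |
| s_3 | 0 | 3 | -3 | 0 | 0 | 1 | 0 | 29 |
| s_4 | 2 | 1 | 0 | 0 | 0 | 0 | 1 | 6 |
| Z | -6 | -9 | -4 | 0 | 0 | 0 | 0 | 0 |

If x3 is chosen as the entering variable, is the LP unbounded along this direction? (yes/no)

yes

Every constraint-row entry in column x3 is ≤ 0, so increasing x3 is unbounded.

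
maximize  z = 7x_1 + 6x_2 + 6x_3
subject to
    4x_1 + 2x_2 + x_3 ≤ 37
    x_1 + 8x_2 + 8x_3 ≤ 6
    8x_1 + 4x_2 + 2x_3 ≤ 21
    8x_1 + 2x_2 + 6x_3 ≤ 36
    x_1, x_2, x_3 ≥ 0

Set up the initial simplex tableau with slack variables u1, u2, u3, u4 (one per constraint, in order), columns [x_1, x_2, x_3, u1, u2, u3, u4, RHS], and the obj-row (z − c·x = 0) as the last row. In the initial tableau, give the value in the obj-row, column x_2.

The obj-row carries the negated objective coefficients: the x_2 entry is -6.

-6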